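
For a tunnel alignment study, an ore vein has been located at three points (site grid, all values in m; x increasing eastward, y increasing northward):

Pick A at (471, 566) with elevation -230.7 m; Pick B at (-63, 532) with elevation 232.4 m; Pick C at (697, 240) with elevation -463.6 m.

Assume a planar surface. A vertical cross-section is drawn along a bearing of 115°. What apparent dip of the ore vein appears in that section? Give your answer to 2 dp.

39.96°

Two edge vectors: Pick A→Pick B = (-534, -34, 463.1), Pick A→Pick C = (226, -326, -232.9).
Normal n = (Pick A→Pick B) × (Pick A→Pick C) = (158889.2, -19708, 181768).
So ∂z/∂x = −n_x/n_z = −0.87413 and ∂z/∂y = −n_y/n_z = 0.10842.
Unit vector along 115° is (sin 115°, cos 115°) = (0.9063, -0.4226).
Slope in that direction = a·(0.9063) + b·(-0.4226) = −0.83805.
Apparent dip = arctan|0.83805| = 39.96° (true dip is 41.4°, so apparent ≤ true as expected).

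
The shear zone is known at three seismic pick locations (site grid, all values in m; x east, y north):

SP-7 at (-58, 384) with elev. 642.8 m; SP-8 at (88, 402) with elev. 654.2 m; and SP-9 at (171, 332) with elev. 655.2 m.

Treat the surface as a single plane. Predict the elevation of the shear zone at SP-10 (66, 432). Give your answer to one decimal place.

654.7 m

Two edge vectors: SP-7→SP-8 = (146, 18, 11.4), SP-7→SP-9 = (229, -52, 12.4).
Normal n = (SP-7→SP-8) × (SP-7→SP-9) = (816, 800.2, -11714).
So ∂z/∂x = −n_x/n_z = 0.06966 and ∂z/∂y = −n_y/n_z = 0.06831.
Intercept c from SP-7: 642.8 + 4.04 − 26.23 = 620.61.
At (66, 432): z = 4.6 + 29.5 + 620.61 = 654.7 m.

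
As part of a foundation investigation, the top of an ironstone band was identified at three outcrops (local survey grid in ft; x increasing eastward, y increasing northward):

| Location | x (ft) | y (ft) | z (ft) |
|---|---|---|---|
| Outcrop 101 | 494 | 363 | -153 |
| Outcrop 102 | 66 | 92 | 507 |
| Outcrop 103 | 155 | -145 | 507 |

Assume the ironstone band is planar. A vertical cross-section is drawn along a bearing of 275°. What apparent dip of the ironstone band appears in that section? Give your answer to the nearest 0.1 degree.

50.2°

Let the plane be z = a·x + b·y + c.
Outcrop 102−Outcrop 101: −428a − 271b = 660;  Outcrop 103−Outcrop 101: −339a − 508b = 660.
Solving gives a = −1.24583, b = −0.46784.
Unit vector along 275° is (sin 275°, cos 275°) = (-0.9962, 0.0872).
Slope in that direction = a·(-0.9962) + b·(0.0872) = 1.20031.
Apparent dip = arctan|1.20031| = 50.2° (true dip is 53.1°, so apparent ≤ true as expected).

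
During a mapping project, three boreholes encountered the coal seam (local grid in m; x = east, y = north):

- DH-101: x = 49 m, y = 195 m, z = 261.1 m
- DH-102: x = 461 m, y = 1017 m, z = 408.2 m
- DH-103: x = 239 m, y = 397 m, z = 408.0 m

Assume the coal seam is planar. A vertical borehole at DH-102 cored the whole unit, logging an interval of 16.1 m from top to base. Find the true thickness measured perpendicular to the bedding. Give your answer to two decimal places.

Two edge vectors: DH-101→DH-102 = (412, 822, 147.1), DH-101→DH-103 = (190, 202, 146.9).
Normal n = (DH-101→DH-102) × (DH-101→DH-103) = (91037.6, -32573.8, -72956).
So ∂z/∂x = −n_x/n_z = 1.24784 and ∂z/∂y = −n_y/n_z = −0.44649.
|∇z| = √(a²+b²) = 1.32532, so dip δ = arctan(1.32532) = 52.96°.
True thickness = vertical thickness × cos δ = 16.1 × cos 52.96° = 9.70 m.

9.70 m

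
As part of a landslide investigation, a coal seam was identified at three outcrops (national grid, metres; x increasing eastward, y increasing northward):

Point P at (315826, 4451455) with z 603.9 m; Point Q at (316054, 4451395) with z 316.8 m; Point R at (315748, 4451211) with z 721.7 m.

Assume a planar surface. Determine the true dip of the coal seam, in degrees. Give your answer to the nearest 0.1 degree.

Two edge vectors: Point P→Point Q = (228, -60, -287.1), Point P→Point R = (-78, -244, 117.8).
Normal n = (Point P→Point Q) × (Point P→Point R) = (-77120.4, -4464.6, -60312).
So ∂z/∂x = −n_x/n_z = −1.27869 and ∂z/∂y = −n_y/n_z = −0.07403.
Gradient magnitude |∇z| = √(a² + b²) = √(1.63505 + 0.00548) = 1.28083.
True dip = arctan(1.28083) = 52.0°, dipping toward E (azimuth ≈ 087°).

52.0°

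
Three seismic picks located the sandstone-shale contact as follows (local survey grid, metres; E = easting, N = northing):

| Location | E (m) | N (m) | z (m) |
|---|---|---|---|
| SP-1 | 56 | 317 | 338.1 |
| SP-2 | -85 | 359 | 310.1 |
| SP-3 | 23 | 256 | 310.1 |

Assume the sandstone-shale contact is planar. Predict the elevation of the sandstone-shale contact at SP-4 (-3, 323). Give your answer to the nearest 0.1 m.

322.9 m

Two edge vectors: SP-1→SP-2 = (-141, 42, -28), SP-1→SP-3 = (-33, -61, -28).
Normal n = (SP-1→SP-2) × (SP-1→SP-3) = (-2884, -3024, 9987).
So ∂z/∂E = −n_x/n_z = 0.28878 and ∂z/∂N = −n_y/n_z = 0.30279.
Intercept c from SP-1: 338.1 − 16.17 − 95.99 = 225.94.
At (-3, 323): z = −0.9 + 97.8 + 225.94 = 322.9 m.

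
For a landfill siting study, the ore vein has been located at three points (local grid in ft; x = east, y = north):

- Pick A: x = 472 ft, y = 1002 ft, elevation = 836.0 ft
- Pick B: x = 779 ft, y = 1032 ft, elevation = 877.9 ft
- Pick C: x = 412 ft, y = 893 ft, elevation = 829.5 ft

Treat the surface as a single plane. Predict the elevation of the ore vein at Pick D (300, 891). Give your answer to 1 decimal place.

Let the plane be z = a·x + b·y + c.
Pick B−Pick A: 307a + 30b = 41.9;  Pick C−Pick A: −60a − 109b = −6.5.
Solving gives a = 0.138082, b = −0.016376.
Then c = 836 − a·472 − b·1002 = 787.23.
At (300, 891): z = 41.4 − 14.6 + 787.23 = 814.1 ft.

814.1 ft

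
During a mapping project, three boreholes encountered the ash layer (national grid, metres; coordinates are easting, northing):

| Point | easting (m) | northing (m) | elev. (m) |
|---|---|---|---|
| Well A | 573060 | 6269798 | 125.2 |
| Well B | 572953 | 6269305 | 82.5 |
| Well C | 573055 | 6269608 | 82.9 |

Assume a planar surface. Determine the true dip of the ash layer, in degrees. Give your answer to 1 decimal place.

37.0°

Let the plane be z = a·easting + b·northing + c.
Well B−Well A: −107a − 493b = −42.7;  Well C−Well A: −5a − 190b = −42.3.
Solving gives a = −0.71318, b = 0.24140.
Gradient magnitude |∇z| = √(a² + b²) = √(0.50862 + 0.05827) = 0.75292.
True dip = arctan(0.75292) = 37.0°, dipping toward ESE (azimuth ≈ 109°).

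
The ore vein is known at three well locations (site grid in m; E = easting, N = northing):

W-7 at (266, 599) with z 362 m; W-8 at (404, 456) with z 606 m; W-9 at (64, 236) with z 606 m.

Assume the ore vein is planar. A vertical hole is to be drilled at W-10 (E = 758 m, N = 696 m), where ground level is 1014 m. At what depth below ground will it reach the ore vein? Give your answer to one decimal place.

419.5 m

Let the plane be z = a·E + b·N + c.
W-8−W-7: 138a − 143b = 244;  W-9−W-7: −202a − 363b = 244.
Solving gives a = 0.67967, b = −1.05039.
Then c = 362 − a·266 − b·599 = 810.39.
At (758, 696): z_contact = 515.19 − 731.07 + 810.39 = 594.51 m.
Depth below ground = 1014 − 594.51 = 419.5 m.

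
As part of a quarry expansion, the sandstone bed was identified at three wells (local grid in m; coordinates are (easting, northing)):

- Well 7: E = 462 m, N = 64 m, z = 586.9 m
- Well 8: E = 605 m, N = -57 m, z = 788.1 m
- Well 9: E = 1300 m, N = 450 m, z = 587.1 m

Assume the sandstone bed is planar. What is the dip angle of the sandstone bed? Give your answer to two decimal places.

49.85°

Let the plane be z = a·E + b·N + c.
Well 8−Well 7: 143a − 121b = 201.2;  Well 9−Well 7: 838a + 386b = 0.2.
Solving gives a = 0.49610, b = −1.07651.
Gradient magnitude |∇z| = √(a² + b²) = √(0.24612 + 1.15887) = 1.18532.
True dip = arctan(1.18532) = 49.85°, dipping toward NNW (azimuth ≈ 335°).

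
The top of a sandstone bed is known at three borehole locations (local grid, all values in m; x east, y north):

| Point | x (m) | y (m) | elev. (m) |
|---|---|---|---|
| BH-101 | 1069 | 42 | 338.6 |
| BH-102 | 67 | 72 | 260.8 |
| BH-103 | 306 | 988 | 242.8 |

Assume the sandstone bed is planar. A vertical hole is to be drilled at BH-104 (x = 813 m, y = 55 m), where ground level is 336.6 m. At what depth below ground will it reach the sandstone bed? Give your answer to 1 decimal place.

18.1 m

Let the plane be z = a·x + b·y + c.
BH-102−BH-101: −1002a + 30b = −77.8;  BH-103−BH-101: −763a + 946b = −95.8.
Solving gives a = 0.076459, b = −0.039600.
Then c = 338.6 − a·1069 − b·42 = 258.53.
At (813, 55): z_contact = 62.16 − 2.18 + 258.53 = 318.51 m.
Depth below ground = 336.6 − 318.51 = 18.1 m.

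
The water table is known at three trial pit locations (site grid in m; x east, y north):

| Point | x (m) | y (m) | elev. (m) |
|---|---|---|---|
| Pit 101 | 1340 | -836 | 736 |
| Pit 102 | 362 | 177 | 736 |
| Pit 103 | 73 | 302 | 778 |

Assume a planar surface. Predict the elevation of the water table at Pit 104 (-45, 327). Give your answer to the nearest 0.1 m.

801.4 m

Two edge vectors: Pit 101→Pit 102 = (-978, 1013, 0), Pit 101→Pit 103 = (-1267, 1138, 42).
Normal n = (Pit 101→Pit 102) × (Pit 101→Pit 103) = (42546, 41076, 170507).
So ∂z/∂x = −n_x/n_z = −0.249526 and ∂z/∂y = −n_y/n_z = −0.240905.
Intercept c from Pit 101: 736 + 334.37 − 201.40 = 868.97.
At (-45, 327): z = 11.2 − 78.8 + 868.97 = 801.4 m.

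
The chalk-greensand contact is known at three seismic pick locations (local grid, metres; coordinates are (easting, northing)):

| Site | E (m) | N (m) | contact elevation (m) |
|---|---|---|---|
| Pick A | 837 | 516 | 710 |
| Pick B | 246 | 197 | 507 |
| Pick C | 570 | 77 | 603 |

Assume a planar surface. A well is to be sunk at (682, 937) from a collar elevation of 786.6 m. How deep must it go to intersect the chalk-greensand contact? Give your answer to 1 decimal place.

103.7 m

Two edge vectors: Pick A→Pick B = (-591, -319, -203), Pick A→Pick C = (-267, -439, -107).
Normal n = (Pick A→Pick B) × (Pick A→Pick C) = (-54984, -9036, 174276).
So ∂z/∂E = −n_x/n_z = 0.31550 and ∂z/∂N = −n_y/n_z = 0.05185.
Intercept c from Pick A: 710 − 264.07 − 26.75 = 419.17.
At (682, 937): z_contact = 215.17 + 48.58 + 419.17 = 682.93 m.
Depth below ground = 786.6 − 682.93 = 103.7 m.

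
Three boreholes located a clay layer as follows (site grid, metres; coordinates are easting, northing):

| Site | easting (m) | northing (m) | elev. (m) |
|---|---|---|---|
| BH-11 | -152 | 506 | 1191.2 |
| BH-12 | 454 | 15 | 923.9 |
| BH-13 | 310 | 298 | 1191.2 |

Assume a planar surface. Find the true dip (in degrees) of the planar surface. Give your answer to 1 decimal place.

53.3°

Two edge vectors: BH-11→BH-12 = (606, -491, -267.3), BH-11→BH-13 = (462, -208, 0).
Normal n = (BH-11→BH-12) × (BH-11→BH-13) = (-55598.4, -123492.6, 100794).
So ∂z/∂easting = −n_x/n_z = 0.55160 and ∂z/∂northing = −n_y/n_z = 1.22520.
Gradient magnitude |∇z| = √(a² + b²) = √(0.30427 + 1.50111) = 1.34364.
True dip = arctan(1.34364) = 53.3°, dipping toward SSW (azimuth ≈ 204°).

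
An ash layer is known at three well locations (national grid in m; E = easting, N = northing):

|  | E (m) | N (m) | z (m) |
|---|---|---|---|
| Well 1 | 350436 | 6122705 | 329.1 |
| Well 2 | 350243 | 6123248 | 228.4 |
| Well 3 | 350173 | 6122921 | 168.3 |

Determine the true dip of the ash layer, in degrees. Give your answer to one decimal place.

33.0°

Two edge vectors: Well 1→Well 2 = (-193, 543, -100.7), Well 1→Well 3 = (-263, 216, -160.8).
Normal n = (Well 1→Well 2) × (Well 1→Well 3) = (-65563.2, -4550.3, 101121).
So ∂z/∂E = −n_x/n_z = 0.64836 and ∂z/∂N = −n_y/n_z = 0.04500.
Gradient magnitude |∇z| = √(a² + b²) = √(0.42038 + 0.00202) = 0.64992.
True dip = arctan(0.64992) = 33.0°, dipping toward W (azimuth ≈ 266°).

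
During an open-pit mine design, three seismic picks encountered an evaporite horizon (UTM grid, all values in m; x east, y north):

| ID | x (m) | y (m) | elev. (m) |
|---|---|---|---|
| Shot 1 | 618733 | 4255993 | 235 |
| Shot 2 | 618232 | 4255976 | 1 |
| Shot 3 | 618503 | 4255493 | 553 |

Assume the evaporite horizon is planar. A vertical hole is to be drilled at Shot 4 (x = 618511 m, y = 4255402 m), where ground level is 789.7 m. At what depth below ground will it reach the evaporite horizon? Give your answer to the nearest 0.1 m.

Let the plane be z = a·x + b·y + c.
Shot 2−Shot 1: −501a − 17b = −234;  Shot 3−Shot 1: −230a − 500b = 318.
Solving gives a = 0.496394825, b = −0.864341620.
Then c = 235 − a·618733 − b·4255993 = 3371731.02.
At (618511, 4255402): z_contact = 307025.66 − 3678121.06 + 3371731.02 = 635.63 m.
Depth below ground = 789.7 − 635.63 = 154.1 m.

154.1 m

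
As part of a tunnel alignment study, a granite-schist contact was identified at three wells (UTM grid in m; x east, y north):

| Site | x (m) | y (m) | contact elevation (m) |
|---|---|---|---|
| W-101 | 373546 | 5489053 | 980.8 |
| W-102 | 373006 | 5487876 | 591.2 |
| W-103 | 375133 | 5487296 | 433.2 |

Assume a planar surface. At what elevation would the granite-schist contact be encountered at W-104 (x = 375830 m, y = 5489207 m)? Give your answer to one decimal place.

Two edge vectors: W-101→W-102 = (-540, -1177, -389.6), W-101→W-103 = (1587, -1757, -547.6).
Normal n = (W-101→W-102) × (W-101→W-103) = (-40002, -913999.2, 2816679).
So ∂z/∂x = −n_x/n_z = 0.014201831 and ∂z/∂y = −n_y/n_z = 0.324495337.
Intercept c from W-101: 980.8 − 5305.04 − 1781172.10 = −1785496.34.
At (375830, 5489207): z = 5337.5 + 1781222.1 − 1785496.34 = 1063.2 m.

1063.2 m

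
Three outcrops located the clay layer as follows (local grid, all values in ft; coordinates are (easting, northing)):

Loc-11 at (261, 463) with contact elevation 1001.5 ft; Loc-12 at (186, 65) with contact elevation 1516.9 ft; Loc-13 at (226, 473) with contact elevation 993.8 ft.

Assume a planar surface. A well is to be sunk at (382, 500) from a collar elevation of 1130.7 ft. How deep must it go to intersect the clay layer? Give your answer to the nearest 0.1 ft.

193.3 ft

Two edge vectors: Loc-11→Loc-12 = (-75, -398, 515.4), Loc-11→Loc-13 = (-35, 10, -7.7).
Normal n = (Loc-11→Loc-12) × (Loc-11→Loc-13) = (-2089.4, -18616.5, -14680).
So ∂z/∂E = −n_x/n_z = −0.14233 and ∂z/∂N = −n_y/n_z = −1.26815.
Intercept c from Loc-11: 1001.5 + 37.15 + 587.16 = 1625.80.
At (382, 500): z_contact = −54.37 − 634.08 + 1625.80 = 937.36 ft.
Depth below ground = 1130.7 − 937.36 = 193.3 ft.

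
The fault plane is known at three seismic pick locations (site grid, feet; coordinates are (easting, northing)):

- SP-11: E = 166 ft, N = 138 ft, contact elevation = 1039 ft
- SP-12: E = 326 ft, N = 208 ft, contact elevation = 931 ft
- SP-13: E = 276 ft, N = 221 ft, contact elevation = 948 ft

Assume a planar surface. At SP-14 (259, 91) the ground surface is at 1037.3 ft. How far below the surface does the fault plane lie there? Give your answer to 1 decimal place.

19.0 ft

Two edge vectors: SP-11→SP-12 = (160, 70, -108), SP-11→SP-13 = (110, 83, -91).
Normal n = (SP-11→SP-12) × (SP-11→SP-13) = (2594, 2680, 5580).
So ∂z/∂E = −n_x/n_z = −0.46487 and ∂z/∂N = −n_y/n_z = −0.48029.
Intercept c from SP-11: 1039 + 77.17 + 66.28 = 1182.45.
At (259, 91): z_contact = −120.40 − 43.71 + 1182.45 = 1018.34 ft.
Depth below ground = 1037.3 − 1018.34 = 19.0 ft.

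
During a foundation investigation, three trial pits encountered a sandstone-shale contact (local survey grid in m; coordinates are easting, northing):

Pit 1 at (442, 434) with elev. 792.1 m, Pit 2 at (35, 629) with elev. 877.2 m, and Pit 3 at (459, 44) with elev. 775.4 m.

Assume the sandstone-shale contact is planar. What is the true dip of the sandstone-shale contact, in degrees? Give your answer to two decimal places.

11.07°

Two edge vectors: Pit 1→Pit 2 = (-407, 195, 85.1), Pit 1→Pit 3 = (17, -390, -16.7).
Normal n = (Pit 1→Pit 2) × (Pit 1→Pit 3) = (29932.5, -5350.2, 155415).
So ∂z/∂easting = −n_x/n_z = −0.19260 and ∂z/∂northing = −n_y/n_z = 0.03443.
Gradient magnitude |∇z| = √(a² + b²) = √(0.03709 + 0.00119) = 0.19565.
True dip = arctan(0.19565) = 11.07°, dipping toward E (azimuth ≈ 100°).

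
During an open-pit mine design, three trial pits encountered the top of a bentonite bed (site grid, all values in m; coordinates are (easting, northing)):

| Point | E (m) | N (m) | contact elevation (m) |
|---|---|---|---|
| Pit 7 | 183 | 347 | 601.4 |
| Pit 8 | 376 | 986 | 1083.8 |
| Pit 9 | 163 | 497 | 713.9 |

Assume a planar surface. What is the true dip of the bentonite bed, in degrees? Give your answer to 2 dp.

Let the plane be z = a·E + b·N + c.
Pit 8−Pit 7: 193a + 639b = 482.4;  Pit 9−Pit 7: −20a + 150b = 112.5.
Solving gives a = 0.01132, b = 0.75151.
Gradient magnitude |∇z| = √(a² + b²) = √(0.00013 + 0.56477) = 0.75159.
True dip = arctan(0.75159) = 36.93°, dipping toward S (azimuth ≈ 181°).

36.93°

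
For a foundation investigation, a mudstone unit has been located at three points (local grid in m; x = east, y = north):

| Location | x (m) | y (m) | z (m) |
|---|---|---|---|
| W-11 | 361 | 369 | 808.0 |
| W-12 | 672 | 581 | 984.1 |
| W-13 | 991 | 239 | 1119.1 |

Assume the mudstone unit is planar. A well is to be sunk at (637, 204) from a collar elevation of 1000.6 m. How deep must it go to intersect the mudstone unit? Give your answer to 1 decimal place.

Let the plane be z = a·x + b·y + c.
W-12−W-11: 311a + 212b = 176.1;  W-13−W-11: 630a − 130b = 311.1.
Solving gives a = 0.51064, b = 0.08156.
Then c = 808 − a·361 − b·369 = 593.56.
At (637, 204): z_contact = 325.28 + 16.64 + 593.56 = 935.48 m.
Depth below ground = 1000.6 − 935.48 = 65.1 m.

65.1 m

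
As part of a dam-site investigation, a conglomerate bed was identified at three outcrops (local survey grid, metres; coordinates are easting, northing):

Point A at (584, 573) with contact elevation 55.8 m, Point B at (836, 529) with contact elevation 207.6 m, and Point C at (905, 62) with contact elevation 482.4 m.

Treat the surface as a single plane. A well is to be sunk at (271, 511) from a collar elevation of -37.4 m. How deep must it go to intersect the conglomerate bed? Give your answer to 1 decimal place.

Let the plane be z = a·easting + b·northing + c.
Point B−Point A: 252a − 44b = 151.8;  Point C−Point A: 321a − 511b = 426.6.
Solving gives a = 0.51287, b = −0.51266.
Then c = 55.8 − a·584 − b·573 = 50.04.
At (271, 511): z_contact = 138.99 − 261.97 + 50.04 = -72.94 m.
Depth below ground = -37.4 − (-72.94) = 35.5 m.

35.5 m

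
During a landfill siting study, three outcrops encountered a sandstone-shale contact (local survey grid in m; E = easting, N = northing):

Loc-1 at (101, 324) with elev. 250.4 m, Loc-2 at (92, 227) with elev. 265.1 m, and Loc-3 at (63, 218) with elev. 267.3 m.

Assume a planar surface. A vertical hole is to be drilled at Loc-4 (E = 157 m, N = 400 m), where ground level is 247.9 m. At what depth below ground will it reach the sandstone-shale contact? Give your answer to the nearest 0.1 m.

Two edge vectors: Loc-1→Loc-2 = (-9, -97, 14.7), Loc-1→Loc-3 = (-38, -106, 16.9).
Normal n = (Loc-1→Loc-2) × (Loc-1→Loc-3) = (-81.1, -406.5, -2732).
So ∂z/∂E = −n_x/n_z = −0.02969 and ∂z/∂N = −n_y/n_z = −0.14879.
Intercept c from Loc-1: 250.4 + 3.00 + 48.21 = 301.61.
At (157, 400): z_contact = −4.66 − 59.52 + 301.61 = 237.43 m.
Depth below ground = 247.9 − 237.43 = 10.5 m.

10.5 m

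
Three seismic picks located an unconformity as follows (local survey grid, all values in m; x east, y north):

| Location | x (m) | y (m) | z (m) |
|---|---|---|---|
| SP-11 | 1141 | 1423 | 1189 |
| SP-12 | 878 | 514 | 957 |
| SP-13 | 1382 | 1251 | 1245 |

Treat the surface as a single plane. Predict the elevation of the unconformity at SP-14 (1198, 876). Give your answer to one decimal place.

1123.4 m

Two edge vectors: SP-11→SP-12 = (-263, -909, -232), SP-11→SP-13 = (241, -172, 56).
Normal n = (SP-11→SP-12) × (SP-11→SP-13) = (-90808, -41184, 264305).
So ∂z/∂x = −n_x/n_z = 0.343573 and ∂z/∂y = −n_y/n_z = 0.155820.
Intercept c from SP-11: 1189 − 392.02 − 221.73 = 575.25.
At (1198, 876): z = 411.6 + 136.5 + 575.25 = 1123.4 m.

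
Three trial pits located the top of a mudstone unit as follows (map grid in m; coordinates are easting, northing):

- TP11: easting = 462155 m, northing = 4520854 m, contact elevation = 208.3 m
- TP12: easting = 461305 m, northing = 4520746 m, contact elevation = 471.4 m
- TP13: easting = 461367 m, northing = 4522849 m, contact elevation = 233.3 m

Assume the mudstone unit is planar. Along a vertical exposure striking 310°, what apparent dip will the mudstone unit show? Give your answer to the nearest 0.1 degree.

9.1°

Two edge vectors: TP11→TP12 = (-850, -108, 263.1), TP11→TP13 = (-788, 1995, 25).
Normal n = (TP11→TP12) × (TP11→TP13) = (-527584.5, -186072.8, -1780854).
So ∂z/∂easting = −n_x/n_z = −0.29625 and ∂z/∂northing = −n_y/n_z = −0.10449.
Unit vector along 310° is (sin 310°, cos 310°) = (-0.7660, 0.6428).
Slope in that direction = a·(-0.7660) + b·(0.6428) = 0.15978.
Apparent dip = arctan|0.15978| = 9.1° (true dip is 17.4°, so apparent ≤ true as expected).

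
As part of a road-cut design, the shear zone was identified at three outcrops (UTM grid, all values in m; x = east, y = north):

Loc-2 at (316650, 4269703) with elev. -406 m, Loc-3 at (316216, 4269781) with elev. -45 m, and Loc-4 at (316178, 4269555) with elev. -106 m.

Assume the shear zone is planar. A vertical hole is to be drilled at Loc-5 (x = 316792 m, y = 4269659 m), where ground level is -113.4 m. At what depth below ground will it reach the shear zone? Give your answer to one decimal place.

Two edge vectors: Loc-2→Loc-3 = (-434, 78, 361), Loc-2→Loc-4 = (-472, -148, 300).
Normal n = (Loc-2→Loc-3) × (Loc-2→Loc-4) = (76828, -40192, 101048).
So ∂z/∂x = −n_x/n_z = −0.760311931 and ∂z/∂y = −n_y/n_z = 0.397751564.
Intercept c from Loc-2: -406 + 240752.77 − 1698281.04 = −1457934.27.
At (316792, 4269659): z_contact = −240860.74 + 1698263.54 − 1457934.27 = -531.47 m.
Depth below ground = -113.4 − (-531.47) = 418.1 m.

418.1 m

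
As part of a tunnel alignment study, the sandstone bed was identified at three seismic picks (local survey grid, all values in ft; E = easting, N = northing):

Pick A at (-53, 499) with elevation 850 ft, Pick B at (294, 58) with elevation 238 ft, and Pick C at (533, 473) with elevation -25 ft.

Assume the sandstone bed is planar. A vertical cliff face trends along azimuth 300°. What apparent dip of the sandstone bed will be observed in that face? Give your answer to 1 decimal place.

54.4°

Let the plane be z = a·E + b·N + c.
Pick B−Pick A: 347a − 441b = −612;  Pick C−Pick A: 586a − 26b = −875.
Solving gives a = −1.48339, b = 0.22055.
Unit vector along 300° is (sin 300°, cos 300°) = (-0.8660, 0.5000).
Slope in that direction = a·(-0.8660) + b·(0.5000) = 1.39493.
Apparent dip = arctan|1.39493| = 54.4° (true dip is 56.3°, so apparent ≤ true as expected).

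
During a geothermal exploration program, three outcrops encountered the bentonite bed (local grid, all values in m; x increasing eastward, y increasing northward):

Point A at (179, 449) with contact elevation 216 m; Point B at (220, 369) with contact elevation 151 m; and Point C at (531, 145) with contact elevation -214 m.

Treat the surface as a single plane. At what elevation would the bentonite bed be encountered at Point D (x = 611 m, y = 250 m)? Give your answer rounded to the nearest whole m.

Let the plane be z = a·x + b·y + c.
Point B−Point A: 41a − 80b = −65;  Point C−Point A: 352a − 304b = −430.
Solving gives a = −0.93272, b = 0.33448.
Then c = 216 − a·179 − b·449 = 232.78.
At (611, 250): z = −569.9 + 83.6 + 232.78 = -253.5 m.

-253 m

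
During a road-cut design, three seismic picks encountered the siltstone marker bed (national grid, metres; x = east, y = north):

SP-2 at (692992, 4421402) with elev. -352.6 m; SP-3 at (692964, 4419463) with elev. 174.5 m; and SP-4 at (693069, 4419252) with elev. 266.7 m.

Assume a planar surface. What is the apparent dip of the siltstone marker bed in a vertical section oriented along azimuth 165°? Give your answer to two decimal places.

19.32°

Let the plane be z = a·x + b·y + c.
SP-3−SP-2: −28a − 1939b = 527.1;  SP-4−SP-2: 77a − 2150b = 619.3.
Solving gives a = 0.32247, b = −0.27650.
Unit vector along 165° is (sin 165°, cos 165°) = (0.2588, -0.9659).
Slope in that direction = a·(0.2588) + b·(-0.9659) = 0.35054.
Apparent dip = arctan|0.35054| = 19.32° (true dip is 23.0°, so apparent ≤ true as expected).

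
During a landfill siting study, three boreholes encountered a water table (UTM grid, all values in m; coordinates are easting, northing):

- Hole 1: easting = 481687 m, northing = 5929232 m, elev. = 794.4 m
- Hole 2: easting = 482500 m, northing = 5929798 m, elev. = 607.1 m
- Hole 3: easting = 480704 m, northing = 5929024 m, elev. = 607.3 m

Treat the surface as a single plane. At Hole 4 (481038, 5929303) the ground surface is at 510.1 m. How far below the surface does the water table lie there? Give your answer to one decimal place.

20.1 m

Two edge vectors: Hole 1→Hole 2 = (813, 566, -187.3), Hole 1→Hole 3 = (-983, -208, -187.1).
Normal n = (Hole 1→Hole 2) × (Hole 1→Hole 3) = (-144857, 336228.2, 387274).
So ∂z/∂easting = −n_x/n_z = 0.374042667 and ∂z/∂northing = −n_y/n_z = −0.868192029.
Intercept c from Hole 1: 794.4 − 180171.49 + 5147711.96 = 4968334.87.
At (481038, 5929303): z_contact = 179928.74 − 5147773.60 + 4968334.87 = 490.00 m.
Depth below ground = 510.1 − 490.00 = 20.1 m.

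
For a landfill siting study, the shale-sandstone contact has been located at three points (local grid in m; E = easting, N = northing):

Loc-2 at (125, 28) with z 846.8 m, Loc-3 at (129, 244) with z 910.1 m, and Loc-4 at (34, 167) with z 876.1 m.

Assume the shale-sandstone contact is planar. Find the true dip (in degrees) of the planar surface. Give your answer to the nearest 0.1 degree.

Let the plane be z = a·E + b·N + c.
Loc-3−Loc-2: 4a + 216b = 63.3;  Loc-4−Loc-2: −91a + 139b = 29.3.
Solving gives a = 0.12220, b = 0.29079.
Gradient magnitude |∇z| = √(a² + b²) = √(0.01493 + 0.08456) = 0.31543.
True dip = arctan(0.31543) = 17.5°, dipping toward SSW (azimuth ≈ 203°).

17.5°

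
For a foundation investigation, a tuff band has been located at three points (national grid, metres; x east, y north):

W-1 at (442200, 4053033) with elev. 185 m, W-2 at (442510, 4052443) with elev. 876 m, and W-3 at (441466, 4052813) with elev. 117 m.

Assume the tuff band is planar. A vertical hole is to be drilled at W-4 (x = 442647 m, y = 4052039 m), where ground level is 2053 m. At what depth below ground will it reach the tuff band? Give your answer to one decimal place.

732.7 m

Let the plane be z = a·x + b·y + c.
W-2−W-1: 310a − 590b = 691;  W-3−W-1: −734a − 220b = −68.
Solving gives a = 0.383314049, b = −0.969784144.
Then c = 185 − a·442200 − b·4053033 = 3761250.67.
At (442647, 4052039): z_contact = 169672.81 − 3929603.17 + 3761250.67 = 1320.31 m.
Depth below ground = 2053 − 1320.31 = 732.7 m.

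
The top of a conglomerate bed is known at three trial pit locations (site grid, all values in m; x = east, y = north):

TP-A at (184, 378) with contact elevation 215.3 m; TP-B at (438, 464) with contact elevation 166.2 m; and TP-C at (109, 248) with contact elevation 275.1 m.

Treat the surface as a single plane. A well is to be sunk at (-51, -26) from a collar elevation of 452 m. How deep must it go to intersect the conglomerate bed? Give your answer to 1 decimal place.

Two edge vectors: TP-A→TP-B = (254, 86, -49.1), TP-A→TP-C = (-75, -130, 59.8).
Normal n = (TP-A→TP-B) × (TP-A→TP-C) = (-1240.2, -11506.7, -26570).
So ∂z/∂x = −n_x/n_z = −0.04668 and ∂z/∂y = −n_y/n_z = −0.43307.
Intercept c from TP-A: 215.3 + 8.59 + 163.70 = 387.59.
At (-51, -26): z_contact = 2.38 + 11.26 + 387.59 = 401.23 m.
Depth below ground = 452 − 401.23 = 50.8 m.

50.8 m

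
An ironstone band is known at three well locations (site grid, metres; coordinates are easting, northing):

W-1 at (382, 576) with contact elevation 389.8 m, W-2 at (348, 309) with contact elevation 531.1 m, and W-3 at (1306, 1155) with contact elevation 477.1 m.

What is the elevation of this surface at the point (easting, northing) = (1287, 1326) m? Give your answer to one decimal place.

Two edge vectors: W-1→W-2 = (-34, -267, 141.3), W-1→W-3 = (924, 579, 87.3).
Normal n = (W-1→W-2) × (W-1→W-3) = (-105121.8, 133529.4, 227022).
So ∂z/∂easting = −n_x/n_z = 0.463047 and ∂z/∂northing = −n_y/n_z = −0.588178.
Intercept c from W-1: 389.8 − 176.88 + 338.79 = 551.71.
At (1287, 1326): z = 595.9 − 779.9 + 551.71 = 367.7 m.

367.7 m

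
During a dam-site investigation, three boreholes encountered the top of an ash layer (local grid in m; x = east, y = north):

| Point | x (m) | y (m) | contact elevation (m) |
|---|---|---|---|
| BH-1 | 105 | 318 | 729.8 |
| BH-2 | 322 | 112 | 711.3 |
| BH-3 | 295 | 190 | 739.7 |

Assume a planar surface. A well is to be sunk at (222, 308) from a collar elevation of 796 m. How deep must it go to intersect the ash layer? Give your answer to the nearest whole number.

26 m

Let the plane be z = a·x + b·y + c.
BH-2−BH-1: 217a − 206b = −18.5;  BH-3−BH-1: 190a − 128b = 9.9.
Solving gives a = 0.38784, b = 0.49835.
Then c = 729.8 − a·105 − b·318 = 530.60.
At (222, 308): z_contact = 86.1 + 153.5 + 530.60 = 770.2 m.
Depth below ground = 796 − 770.2 = 26 m.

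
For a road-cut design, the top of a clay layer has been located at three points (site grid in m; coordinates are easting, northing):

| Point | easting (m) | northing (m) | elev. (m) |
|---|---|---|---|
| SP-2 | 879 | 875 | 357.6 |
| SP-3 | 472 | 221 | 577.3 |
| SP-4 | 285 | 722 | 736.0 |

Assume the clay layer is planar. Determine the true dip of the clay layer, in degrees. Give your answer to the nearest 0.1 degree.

Two edge vectors: SP-2→SP-3 = (-407, -654, 219.7), SP-2→SP-4 = (-594, -153, 378.4).
Normal n = (SP-2→SP-3) × (SP-2→SP-4) = (-213859.5, 23507, -326205).
So ∂z/∂easting = −n_x/n_z = −0.65560 and ∂z/∂northing = −n_y/n_z = 0.07206.
Gradient magnitude |∇z| = √(a² + b²) = √(0.42981 + 0.00519) = 0.65955.
True dip = arctan(0.65955) = 33.4°, dipping toward E (azimuth ≈ 096°).

33.4°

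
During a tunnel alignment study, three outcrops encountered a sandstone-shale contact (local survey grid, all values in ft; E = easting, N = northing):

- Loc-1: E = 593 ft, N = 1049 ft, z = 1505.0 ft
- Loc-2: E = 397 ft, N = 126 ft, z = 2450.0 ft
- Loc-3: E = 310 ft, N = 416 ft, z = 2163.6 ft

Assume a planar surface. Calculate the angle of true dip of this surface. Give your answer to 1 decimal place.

Two edge vectors: Loc-1→Loc-2 = (-196, -923, 945), Loc-1→Loc-3 = (-283, -633, 658.6).
Normal n = (Loc-1→Loc-2) × (Loc-1→Loc-3) = (-9702.8, -138349.4, -137141).
So ∂z/∂E = −n_x/n_z = −0.07075 and ∂z/∂N = −n_y/n_z = −1.00881.
Gradient magnitude |∇z| = √(a² + b²) = √(0.00501 + 1.01770) = 1.01129.
True dip = arctan(1.01129) = 45.3°, dipping toward N (azimuth ≈ 004°).

45.3°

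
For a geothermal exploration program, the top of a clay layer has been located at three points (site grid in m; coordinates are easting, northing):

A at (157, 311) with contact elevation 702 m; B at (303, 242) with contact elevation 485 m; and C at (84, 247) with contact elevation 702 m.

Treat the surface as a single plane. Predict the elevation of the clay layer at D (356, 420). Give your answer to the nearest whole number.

630 m

Let the plane be z = a·easting + b·northing + c.
B−A: 146a − 69b = −217;  C−A: −73a − 64b = 0.
Solving gives a = −0.96572, b = 1.10152.
Then c = 702 − a·157 − b·311 = 511.04.
At (356, 420): z = −343.8 + 462.6 + 511.04 = 629.9 m.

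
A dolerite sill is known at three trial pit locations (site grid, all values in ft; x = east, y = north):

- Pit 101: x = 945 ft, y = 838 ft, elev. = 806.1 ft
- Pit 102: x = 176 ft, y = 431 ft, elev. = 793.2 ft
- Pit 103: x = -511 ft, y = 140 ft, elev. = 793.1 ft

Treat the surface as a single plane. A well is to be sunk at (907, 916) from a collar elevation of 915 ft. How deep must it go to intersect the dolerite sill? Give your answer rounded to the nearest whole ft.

Two edge vectors: Pit 101→Pit 102 = (-769, -407, -12.9), Pit 101→Pit 103 = (-1456, -698, -13).
Normal n = (Pit 101→Pit 102) × (Pit 101→Pit 103) = (-3713.2, 8785.4, -55830).
So ∂z/∂x = −n_x/n_z = −0.06651 and ∂z/∂y = −n_y/n_z = 0.15736.
Intercept c from Pit 101: 806.1 + 62.85 − 131.87 = 737.08.
At (907, 916): z_contact = −60.3 + 144.1 + 737.08 = 820.9 ft.
Depth below ground = 915 − 820.9 = 94 ft.

94 ft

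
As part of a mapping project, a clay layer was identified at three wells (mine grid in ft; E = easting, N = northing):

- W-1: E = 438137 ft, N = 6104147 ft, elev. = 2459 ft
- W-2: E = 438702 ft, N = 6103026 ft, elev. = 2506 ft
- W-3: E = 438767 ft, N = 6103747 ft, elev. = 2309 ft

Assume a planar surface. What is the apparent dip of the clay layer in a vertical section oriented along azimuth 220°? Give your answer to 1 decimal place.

Let the plane be z = a·E + b·N + c.
W-2−W-1: 565a − 1121b = 47;  W-3−W-1: 630a − 400b = −150.
Solving gives a = −0.38929, b = −0.23814.
Unit vector along 220° is (sin 220°, cos 220°) = (-0.6428, -0.7660).
Slope in that direction = a·(-0.6428) + b·(-0.7660) = 0.43266.
Apparent dip = arctan|0.43266| = 23.4° (true dip is 24.5°, so apparent ≤ true as expected).

23.4°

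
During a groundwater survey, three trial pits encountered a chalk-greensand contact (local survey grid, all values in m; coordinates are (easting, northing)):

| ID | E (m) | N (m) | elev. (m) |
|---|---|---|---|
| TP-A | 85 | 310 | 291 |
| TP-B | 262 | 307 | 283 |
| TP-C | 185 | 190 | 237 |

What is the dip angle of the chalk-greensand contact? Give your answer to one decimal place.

Let the plane be z = a·E + b·N + c.
TP-B−TP-A: 177a − 3b = −8;  TP-C−TP-A: 100a − 120b = −54.
Solving gives a = −0.03811, b = 0.41824.
Gradient magnitude |∇z| = √(a² + b²) = √(0.00145 + 0.17493) = 0.41998.
True dip = arctan(0.41998) = 22.8°, dipping toward S (azimuth ≈ 175°).

22.8°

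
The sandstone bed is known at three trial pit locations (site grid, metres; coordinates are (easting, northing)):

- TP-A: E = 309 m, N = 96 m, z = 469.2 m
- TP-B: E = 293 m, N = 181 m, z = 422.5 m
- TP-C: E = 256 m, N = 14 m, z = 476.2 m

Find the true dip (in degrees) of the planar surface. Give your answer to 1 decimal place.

Two edge vectors: TP-A→TP-B = (-16, 85, -46.7), TP-A→TP-C = (-53, -82, 7).
Normal n = (TP-A→TP-B) × (TP-A→TP-C) = (-3234.4, 2587.1, 5817).
So ∂z/∂E = −n_x/n_z = 0.55603 and ∂z/∂N = −n_y/n_z = −0.44475.
Gradient magnitude |∇z| = √(a² + b²) = √(0.30916 + 0.19780) = 0.71201.
True dip = arctan(0.71201) = 35.5°, dipping toward NW (azimuth ≈ 309°).

35.5°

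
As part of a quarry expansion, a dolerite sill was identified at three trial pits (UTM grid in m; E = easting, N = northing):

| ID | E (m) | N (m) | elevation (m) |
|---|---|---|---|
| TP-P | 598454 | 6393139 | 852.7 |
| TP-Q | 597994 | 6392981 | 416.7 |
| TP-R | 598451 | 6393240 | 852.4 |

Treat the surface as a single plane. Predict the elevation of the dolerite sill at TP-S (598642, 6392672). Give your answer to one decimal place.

Two edge vectors: TP-P→TP-Q = (-460, -158, -436), TP-P→TP-R = (-3, 101, -0.3).
Normal n = (TP-P→TP-Q) × (TP-P→TP-R) = (44083.4, 1170, -46934).
So ∂z/∂E = −n_x/n_z = 0.939263647 and ∂z/∂N = −n_y/n_z = 0.024928623.
Intercept c from TP-P: 852.7 − 562106.09 − 159372.15 = −720625.54.
At (598642, 6392672): z = 562282.7 + 159360.5 − 720625.54 = 1017.6 m.

1017.6 m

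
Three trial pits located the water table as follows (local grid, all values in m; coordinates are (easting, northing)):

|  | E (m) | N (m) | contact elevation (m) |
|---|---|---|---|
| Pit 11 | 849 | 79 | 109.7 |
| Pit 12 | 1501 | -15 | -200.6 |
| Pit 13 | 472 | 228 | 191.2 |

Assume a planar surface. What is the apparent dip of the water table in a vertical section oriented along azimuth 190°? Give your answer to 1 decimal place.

Two edge vectors: Pit 11→Pit 12 = (652, -94, -310.3), Pit 11→Pit 13 = (-377, 149, 81.5).
Normal n = (Pit 11→Pit 12) × (Pit 11→Pit 13) = (38573.7, 63845.1, 61710).
So ∂z/∂E = −n_x/n_z = −0.62508 and ∂z/∂N = −n_y/n_z = −1.03460.
Unit vector along 190° is (sin 190°, cos 190°) = (-0.1736, -0.9848).
Slope in that direction = a·(-0.1736) + b·(-0.9848) = 1.12743.
Apparent dip = arctan|1.12743| = 48.4° (true dip is 50.4°, so apparent ≤ true as expected).

48.4°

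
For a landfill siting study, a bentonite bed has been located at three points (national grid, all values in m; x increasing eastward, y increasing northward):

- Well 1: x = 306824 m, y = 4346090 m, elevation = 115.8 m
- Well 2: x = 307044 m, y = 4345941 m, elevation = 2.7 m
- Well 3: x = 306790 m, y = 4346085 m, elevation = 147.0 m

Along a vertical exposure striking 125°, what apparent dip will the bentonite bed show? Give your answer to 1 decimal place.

22.4°

Let the plane be z = a·x + b·y + c.
Well 2−Well 1: 220a − 149b = −113.1;  Well 3−Well 1: −34a − 5b = 31.2.
Solving gives a = −0.84565, b = −0.48956.
Unit vector along 125° is (sin 125°, cos 125°) = (0.8192, -0.5736).
Slope in that direction = a·(0.8192) + b·(-0.5736) = −0.41192.
Apparent dip = arctan|0.41192| = 22.4° (true dip is 44.3°, so apparent ≤ true as expected).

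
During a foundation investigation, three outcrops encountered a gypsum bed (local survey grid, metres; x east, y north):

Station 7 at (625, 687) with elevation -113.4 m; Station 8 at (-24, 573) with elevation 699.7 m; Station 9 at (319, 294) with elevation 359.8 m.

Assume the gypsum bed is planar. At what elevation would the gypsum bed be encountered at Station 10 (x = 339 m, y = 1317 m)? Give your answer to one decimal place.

Let the plane be z = a·x + b·y + c.
Station 8−Station 7: −649a − 114b = 813.1;  Station 9−Station 7: −306a − 393b = 473.2.
Solving gives a = −1.206340, b = −0.264784.
Then c = -113.4 − a·625 − b·687 = 822.47.
At (339, 1317): z = −408.9 − 348.7 + 822.47 = 64.8 m.

64.8 m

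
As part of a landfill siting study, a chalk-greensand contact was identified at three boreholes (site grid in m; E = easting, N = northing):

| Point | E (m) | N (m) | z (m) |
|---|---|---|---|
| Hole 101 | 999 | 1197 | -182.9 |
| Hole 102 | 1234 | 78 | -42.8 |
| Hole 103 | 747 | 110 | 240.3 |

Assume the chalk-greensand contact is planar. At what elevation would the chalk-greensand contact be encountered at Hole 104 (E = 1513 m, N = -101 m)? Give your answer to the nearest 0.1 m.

-164.7 m

Two edge vectors: Hole 101→Hole 102 = (235, -1119, 140.1), Hole 101→Hole 103 = (-252, -1087, 423.2).
Normal n = (Hole 101→Hole 102) × (Hole 101→Hole 103) = (-321272.1, -134757.2, -537433).
So ∂z/∂E = −n_x/n_z = −0.597790 and ∂z/∂N = −n_y/n_z = −0.250742.
Intercept c from Hole 101: -182.9 + 597.19 + 300.14 = 714.43.
At (1513, -101): z = −904.5 + 25.3 + 714.43 = -164.7 m.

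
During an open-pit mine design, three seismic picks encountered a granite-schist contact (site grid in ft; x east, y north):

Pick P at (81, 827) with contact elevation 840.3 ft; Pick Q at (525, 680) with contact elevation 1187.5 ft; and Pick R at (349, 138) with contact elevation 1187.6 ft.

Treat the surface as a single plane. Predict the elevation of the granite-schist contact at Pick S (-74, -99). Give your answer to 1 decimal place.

943.3 ft

Let the plane be z = a·x + b·y + c.
Pick Q−Pick P: 444a − 147b = 347.2;  Pick R−Pick P: 268a − 689b = 347.3.
Solving gives a = 0.70602, b = −0.22944.
Then c = 840.3 − a·81 − b·827 = 972.86.
At (-74, -99): z = −52.2 + 22.7 + 972.86 = 943.3 ft.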